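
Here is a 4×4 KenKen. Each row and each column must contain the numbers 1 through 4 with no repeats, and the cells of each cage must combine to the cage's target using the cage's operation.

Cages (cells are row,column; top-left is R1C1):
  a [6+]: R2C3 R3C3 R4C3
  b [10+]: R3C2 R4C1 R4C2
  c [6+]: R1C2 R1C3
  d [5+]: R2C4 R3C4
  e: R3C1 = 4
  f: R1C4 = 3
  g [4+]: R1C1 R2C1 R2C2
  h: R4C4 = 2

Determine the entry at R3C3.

2

Cage g needs sum 4, which forces R1C1 = 1.
F is a freebie, which forces R1C4 = 3.
Cage g needs sum 4, leaving R2C1 = 2.
The 3 cells of cage g must have sum 4, so R2C2 = 1.
Row 2 already has 1, so R2C3 = 3.
Row 2 already has 1; hence R2C4 = 4.
E is a freebie; hence R3C1 = 4.
Row 3 already has 4, so R3C2 = 3.
4 is placed in column 1, which forces R4C1 = 3.
Cage h is given, so R4C4 = 2.
Cage a has sum 6, which forces R3C3 = 2.
2 is placed in column 4, so R3C4 = 1.
Row 4 now contains 2, which forces R4C2 = 4.
Row 4 now contains 2; hence R4C3 = 1.
Column 2 now contains 4; hence R1C2 = 2.
2 is placed in column 3; hence R1C3 = 4.
Completed grid: 1 2 4 3 / 2 1 3 4 / 4 3 2 1 / 3 4 1 2.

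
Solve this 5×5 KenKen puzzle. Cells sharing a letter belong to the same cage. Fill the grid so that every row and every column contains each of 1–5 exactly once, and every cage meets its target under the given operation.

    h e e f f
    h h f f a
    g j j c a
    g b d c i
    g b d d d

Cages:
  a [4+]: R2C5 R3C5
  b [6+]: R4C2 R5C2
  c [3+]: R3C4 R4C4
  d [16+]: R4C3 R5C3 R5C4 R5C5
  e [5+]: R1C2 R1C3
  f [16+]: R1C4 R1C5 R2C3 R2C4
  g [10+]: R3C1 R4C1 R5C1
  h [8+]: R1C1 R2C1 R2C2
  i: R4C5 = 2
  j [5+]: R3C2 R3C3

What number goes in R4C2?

5

Cage i is a single given cell, so R4C5 = 2.
The two cells of cage c must have sum 3, which forces R3C4 = 2.
Row 4 already has 2, so R4C4 = 1.
In row 3, 5 can only go at R3C1, so R3C1 = 5.
Row 3 needs a 3, and only R3C5 is open for it.
3 is placed in column 5; hence R2C5 = 1.
In row 4, 3 can only go at R4C1, so R4C1 = 3.
Cage g needs sum 10; hence R5C1 = 2.
2 is placed in row 5; hence R5C2 = 1.
2 is placed in column 1, which forces R1C1 = 1.
2 is placed in column 1, so R2C1 = 4.
Cage h needs sum 8, leaving R2C2 = 3.
Row 2 now contains 3, which forces R2C4 = 5.
1 is placed in column 2, leaving R3C2 = 4.
Cage j's pair has sum 5, which forces R3C3 = 1.
Cage b needs two cells with sum 6, leaving R4C2 = 5.
Cage d needs sum 16, so R4C3 = 4.
Column 2 already has 4; hence R1C2 = 2.
Cage e needs two cells with sum 5; hence R1C3 = 3.
Cage f needs sum 16, so R1C4 = 4.
The 4 cells of cage f must have sum 16, leaving R1C5 = 5.
Row 2 already has 5, so R2C3 = 2.
3 is placed in column 3, leaving R5C3 = 5.
Column 4 already has 4; hence R5C4 = 3.
Column 5 already has 5, so R5C5 = 4.
Completed grid: 1 2 3 4 5 / 4 3 2 5 1 / 5 4 1 2 3 / 3 5 4 1 2 / 2 1 5 3 4.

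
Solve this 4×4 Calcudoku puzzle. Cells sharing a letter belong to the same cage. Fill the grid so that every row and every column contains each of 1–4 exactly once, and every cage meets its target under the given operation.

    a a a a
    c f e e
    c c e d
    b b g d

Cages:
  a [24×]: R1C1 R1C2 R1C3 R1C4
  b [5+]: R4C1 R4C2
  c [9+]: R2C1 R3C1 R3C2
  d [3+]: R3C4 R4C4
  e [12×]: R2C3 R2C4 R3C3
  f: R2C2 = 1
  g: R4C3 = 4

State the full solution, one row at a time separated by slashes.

Cage f is given; hence R2C2 = 1.
Cage g is given; hence R4C3 = 4.
Column 3 already has 4, which forces R2C3 = 3.
In row 4, 1 can only go at R4C4, so R4C4 = 1.
Column 4 already has 1; hence R3C4 = 2.
Column 4 already has 2, so R2C4 = 4.
Row 3 already has 2, which forces R3C3 = 1.
The 4 cells of cage a must have product 24; hence R1C1 = 1.
Cage a has product 24, leaving R1C2 = 4.
Column 3 now contains 1; hence R1C3 = 2.
4 is placed in column 4, leaving R1C4 = 3.
Row 2 now contains 4; hence R2C1 = 2.
4 is placed in column 2; hence R3C2 = 3.
Column 1 already has 2, so R4C1 = 3.
Column 2 already has 3, so R4C2 = 2.
3 is placed in row 3; hence R3C1 = 4.

1 4 2 3 / 2 1 3 4 / 4 3 1 2 / 3 2 4 1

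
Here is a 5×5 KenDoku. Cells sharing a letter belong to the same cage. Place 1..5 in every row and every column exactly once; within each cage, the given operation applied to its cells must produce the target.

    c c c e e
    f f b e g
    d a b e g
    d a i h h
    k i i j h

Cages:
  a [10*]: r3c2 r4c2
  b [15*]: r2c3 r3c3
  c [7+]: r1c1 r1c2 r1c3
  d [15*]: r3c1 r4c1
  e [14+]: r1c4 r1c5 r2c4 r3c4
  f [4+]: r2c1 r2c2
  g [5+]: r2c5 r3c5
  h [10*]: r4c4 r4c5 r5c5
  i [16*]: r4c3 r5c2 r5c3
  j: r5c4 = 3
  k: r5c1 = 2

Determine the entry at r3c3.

Cage k is given, so r5c1 = 2.
Row 5 now contains 2, which forces r5c2 = 4.
Row 5 already has 4, which forces r5c3 = 1.
J is a freebie, leaving r5c4 = 3.
Row 5 now contains 1, so r5c5 = 5.
The 3 cells of cage i must have product 16, leaving r4c3 = 4.
The 3 cells of cage c must have sum 7, leaving r1c1 = 4.
Cage c has sum 7, which forces r1c2 = 1.
Column 3 now contains 4, leaving r1c3 = 2.
Row 1 now contains 2; hence r1c4 = 5.
Row 1 now contains 4, leaving r1c5 = 3.
1 is placed in column 2, which forces r2c2 = 3.
Row 2 already has 3, which forces r2c3 = 5.
Column 3 already has 5, which forces r3c3 = 3.
Row 2 already has 3; hence r2c1 = 1.
Row 2 now contains 1, so r2c5 = 4.
Row 3 now contains 3, leaving r3c1 = 5.
Row 3 already has 5, which forces r3c2 = 2.
Row 3 already has 2, which forces r3c4 = 4.
Column 5 already has 4, which forces r3c5 = 1.
Cage d's pair has product 15; hence r4c1 = 3.
Column 2 already has 2, leaving r4c2 = 5.
1 is placed in column 5, leaving r4c5 = 2.
Row 2 already has 4, which forces r2c4 = 2.
Row 4 already has 2, leaving r4c4 = 1.
Filled in: 4 1 2 5 3 / 1 3 5 2 4 / 5 2 3 4 1 / 3 5 4 1 2 / 2 4 1 3 5.

3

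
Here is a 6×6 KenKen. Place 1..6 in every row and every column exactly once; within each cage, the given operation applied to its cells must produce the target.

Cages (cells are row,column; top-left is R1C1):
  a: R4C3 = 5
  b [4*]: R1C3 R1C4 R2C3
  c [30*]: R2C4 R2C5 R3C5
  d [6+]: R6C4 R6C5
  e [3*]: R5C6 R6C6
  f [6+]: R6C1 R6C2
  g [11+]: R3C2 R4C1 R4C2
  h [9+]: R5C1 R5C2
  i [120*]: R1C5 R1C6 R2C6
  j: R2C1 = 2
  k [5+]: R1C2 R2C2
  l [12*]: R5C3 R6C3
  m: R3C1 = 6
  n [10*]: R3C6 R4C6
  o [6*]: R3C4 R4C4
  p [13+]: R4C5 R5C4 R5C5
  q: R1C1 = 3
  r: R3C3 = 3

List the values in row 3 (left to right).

Cage q is a single given cell; hence R1C1 = 3.
Cage j is given, which forces R2C1 = 2.
Row 2 already has 2; hence R2C3 = 1.
Cage m is given, which forces R3C1 = 6.
R is a freebie; hence R3C3 = 3.
Cage a is given, so R4C3 = 5.
Row 4 now contains 5, leaving R4C6 = 2.
Column 3 already has 1; hence R1C3 = 4.
The 3 cells of cage b must have product 4, so R1C4 = 1.
Column 4 now contains 1, which forces R3C4 = 2.
2 is placed in row 3; hence R3C5 = 1.
Column 6 now contains 2; hence R3C6 = 5.
Row 1 already has 1; hence R1C2 = 2.
The 3 cells of cage i must have product 120, so R1C5 = 5.
Column 6 already has 5, which forces R1C6 = 6.
Cage k needs two cells with sum 5, leaving R2C2 = 3.
Column 5 already has 5, so R2C5 = 6.
Cage i needs product 120, leaving R2C6 = 4.
Row 3 now contains 1, which forces R3C2 = 4.
3 is placed in column 2; hence R4C2 = 6.
Cage o needs two cells with product 6, so R4C4 = 3.
Row 4 already has 3, leaving R4C5 = 4.
4 is placed in column 2, which forces R5C2 = 5.
5 is placed in column 2; hence R6C2 = 1.
Cage d's pair has sum 6, so R6C4 = 4.
Cage d needs two cells with sum 6; hence R6C5 = 2.
Row 6 now contains 1, which forces R6C6 = 3.
Row 2 now contains 6, so R2C4 = 5.
Row 4 now contains 4, leaving R4C1 = 1.
Row 5 now contains 5, which forces R5C1 = 4.
Cage l needs two cells with product 12; hence R5C3 = 2.
Column 4 already has 4, leaving R5C4 = 6.
Column 5 already has 2, which forces R5C5 = 3.
Column 6 now contains 3, which forces R5C6 = 1.
Row 6 now contains 4, which forces R6C1 = 5.
2 is placed in row 6, so R6C3 = 6.
The full grid is 3 2 4 1 5 6 / 2 3 1 5 6 4 / 6 4 3 2 1 5 / 1 6 5 3 4 2 / 4 5 2 6 3 1 / 5 1 6 4 2 3.

6 4 3 2 1 5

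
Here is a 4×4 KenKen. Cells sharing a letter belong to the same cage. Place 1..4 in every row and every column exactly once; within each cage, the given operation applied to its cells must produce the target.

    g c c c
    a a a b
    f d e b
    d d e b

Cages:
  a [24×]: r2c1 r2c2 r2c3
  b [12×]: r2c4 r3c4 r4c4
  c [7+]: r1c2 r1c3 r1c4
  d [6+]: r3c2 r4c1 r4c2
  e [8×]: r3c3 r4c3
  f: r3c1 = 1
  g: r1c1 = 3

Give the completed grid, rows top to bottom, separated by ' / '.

Cage g is a single given cell; hence r1c1 = 3.
Cage f is a single given cell, which forces r3c1 = 1.
1 is placed in column 1; hence r4c1 = 2.
Row 4 now contains 2, which forces r4c3 = 4.
Column 1 now contains 2; hence r2c1 = 4.
Cage d needs sum 6, so r3c2 = 3.
Column 3 now contains 4; hence r3c3 = 2.
Row 3 now contains 3, so r3c4 = 4.
The 3 cells of cage d must have sum 6, so r4c2 = 1.
1 is placed in row 4, leaving r4c4 = 3.
The 3 cells of cage c must have sum 7, so r1c2 = 4.
Column 3 already has 2, which forces r1c3 = 1.
Cage c needs sum 7, which forces r1c4 = 2.
Column 2 already has 3, so r2c2 = 2.
Column 3 already has 2, which forces r2c3 = 3.
Column 4 already has 3, leaving r2c4 = 1.

3 4 1 2 / 4 2 3 1 / 1 3 2 4 / 2 1 4 3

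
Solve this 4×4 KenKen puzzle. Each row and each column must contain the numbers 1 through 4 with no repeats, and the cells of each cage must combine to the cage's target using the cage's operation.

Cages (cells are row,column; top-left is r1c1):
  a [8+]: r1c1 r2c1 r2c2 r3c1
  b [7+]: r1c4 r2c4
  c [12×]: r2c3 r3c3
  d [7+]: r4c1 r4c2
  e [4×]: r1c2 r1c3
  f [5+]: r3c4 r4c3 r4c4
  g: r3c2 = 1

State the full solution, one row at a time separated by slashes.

Cage g is given; hence r3c2 = 1.
Row 3 already has 1, which forces r3c4 = 2.
The 4 cells of cage a must have sum 8, leaving r1c1 = 2.
1 is placed in column 2, which forces r1c2 = 4.
Cage e needs two cells with product 4; hence r1c3 = 1.
Row 1 already has 4, leaving r1c4 = 3.
Cage a has sum 8, leaving r2c1 = 1.
1 is placed in column 2, so r2c2 = 2.
Column 4 now contains 3, leaving r2c4 = 4.
Cage a has sum 8, so r3c1 = 3.
3 is placed in row 3, so r3c3 = 4.
3 is placed in column 1, which forces r4c1 = 4.
Column 2 now contains 4; hence r4c2 = 3.
The 3 cells of cage f must have sum 5; hence r4c3 = 2.
Cage f has sum 5; hence r4c4 = 1.
Row 2 now contains 4; hence r2c3 = 3.

2 4 1 3 / 1 2 3 4 / 3 1 4 2 / 4 3 2 1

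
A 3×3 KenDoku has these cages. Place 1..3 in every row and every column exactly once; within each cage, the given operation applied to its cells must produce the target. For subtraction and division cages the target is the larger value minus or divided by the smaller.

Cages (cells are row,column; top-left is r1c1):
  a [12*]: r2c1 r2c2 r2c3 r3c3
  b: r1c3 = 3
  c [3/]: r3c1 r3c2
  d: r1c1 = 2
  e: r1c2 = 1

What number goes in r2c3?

D is a freebie, which forces r1c1 = 2.
Cage e is a single given cell, so r1c2 = 1.
Cage b is a single given cell, so r1c3 = 3.
Column 3 now contains 3; hence r2c3 = 1.
Column 2 now contains 1, leaving r3c2 = 3.
The 4 cells of cage a must have product 12, so r3c3 = 2.
Row 2 now contains 1, so r2c1 = 3.
Column 2 now contains 3, so r2c2 = 2.
Row 3 already has 3, which forces r3c1 = 1.
The full grid is 2 1 3 / 3 2 1 / 1 3 2.

1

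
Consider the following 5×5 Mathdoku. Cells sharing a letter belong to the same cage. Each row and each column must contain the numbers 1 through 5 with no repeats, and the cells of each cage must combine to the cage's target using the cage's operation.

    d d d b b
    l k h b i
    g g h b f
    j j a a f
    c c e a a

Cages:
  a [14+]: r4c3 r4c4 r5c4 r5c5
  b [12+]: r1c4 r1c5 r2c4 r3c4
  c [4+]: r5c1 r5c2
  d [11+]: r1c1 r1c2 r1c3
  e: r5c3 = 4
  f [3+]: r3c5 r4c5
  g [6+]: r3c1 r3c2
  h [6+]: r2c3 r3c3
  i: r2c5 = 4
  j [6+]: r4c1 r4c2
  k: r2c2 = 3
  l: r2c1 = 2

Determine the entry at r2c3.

1

L is a freebie, which forces r2c1 = 2.
Cage k is given, leaving r2c2 = 3.
I is a freebie; hence r2c5 = 4.
3 is placed in column 2, leaving r5c2 = 1.
E is a freebie, leaving r5c3 = 4.
Row 5 now contains 1; hence r5c1 = 3.
Row 3 needs a 3, and only r3c4 is open for it.
The 4 cells of cage b must have sum 12, which forces r1c5 = 3.
Row 1 needs a 1, and only r1c4 is open for it.
1 is placed in column 4, so r2c4 = 5.
Column 4 already has 5, leaving r5c4 = 2.
2 is placed in row 5, which forces r5c5 = 5.
5 is placed in row 2; hence r2c3 = 1.
The two cells of cage h must have sum 6, so r3c3 = 5.
Cage a has sum 14, so r4c3 = 3.
2 is placed in column 4, leaving r4c4 = 4.
Column 3 now contains 5; hence r1c3 = 2.
Cage g needs two cells with sum 6, leaving r3c1 = 4.
Row 3 already has 5, so r3c2 = 2.
Row 3 now contains 2, leaving r3c5 = 1.
Row 4 now contains 4; hence r4c1 = 1.
Cage j needs two cells with sum 6, leaving r4c2 = 5.
Column 5 now contains 1, leaving r4c5 = 2.
Column 1 now contains 4, leaving r1c1 = 5.
5 is placed in column 2, so r1c2 = 4.
Completed grid: 5 4 2 1 3 / 2 3 1 5 4 / 4 2 5 3 1 / 1 5 3 4 2 / 3 1 4 2 5.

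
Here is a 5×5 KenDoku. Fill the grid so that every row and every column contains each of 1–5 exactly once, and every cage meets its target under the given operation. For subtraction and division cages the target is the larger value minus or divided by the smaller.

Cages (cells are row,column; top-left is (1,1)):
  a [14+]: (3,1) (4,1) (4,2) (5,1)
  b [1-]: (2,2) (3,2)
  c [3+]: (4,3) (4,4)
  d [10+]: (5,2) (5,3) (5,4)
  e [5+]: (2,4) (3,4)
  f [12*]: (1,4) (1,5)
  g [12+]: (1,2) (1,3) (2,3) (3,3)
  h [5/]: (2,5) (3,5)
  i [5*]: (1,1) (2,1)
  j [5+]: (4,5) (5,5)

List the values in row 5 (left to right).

3 1 4 5 2

In column 4, 5 can only go at (5,4), so (5,4) = 5.
In column 5, 2 can only go at (5,5), so (5,5) = 2.
Cage j's pair has sum 5; hence (4,5) = 3.
Cage f's pair has product 12; hence (1,4) = 3.
3 is placed in column 5, which forces (1,5) = 4.
Cage e's pair has sum 5, which forces (2,4) = 4.
Cage e needs two cells with sum 5, so (3,4) = 1.
Row 3 already has 1, leaving (3,5) = 5.
Column 4 already has 1; hence (4,4) = 2.
Column 5 already has 5, leaving (2,5) = 1.
Row 4 now contains 2, leaving (4,3) = 1.
Column 3 already has 1, which forces (5,3) = 4.
Cage i's pair has product 5; hence (1,1) = 1.
Cage g needs sum 12; hence (1,2) = 2.
Column 3 already has 1, leaving (1,3) = 5.
Row 2 now contains 1, leaving (2,1) = 5.
2 is placed in column 2, which forces (2,2) = 3.
Row 2 now contains 3, which forces (2,3) = 2.
Column 2 already has 3, which forces (3,2) = 4.
2 is placed in column 3; hence (3,3) = 3.
Column 1 already has 5; hence (4,1) = 4.
4 is placed in column 2, which forces (4,2) = 5.
Column 1 now contains 1, which forces (5,1) = 3.
Row 5 now contains 4, leaving (5,2) = 1.
4 is placed in row 3, leaving (3,1) = 2.
Completed grid: 1 2 5 3 4 / 5 3 2 4 1 / 2 4 3 1 5 / 4 5 1 2 3 / 3 1 4 5 2.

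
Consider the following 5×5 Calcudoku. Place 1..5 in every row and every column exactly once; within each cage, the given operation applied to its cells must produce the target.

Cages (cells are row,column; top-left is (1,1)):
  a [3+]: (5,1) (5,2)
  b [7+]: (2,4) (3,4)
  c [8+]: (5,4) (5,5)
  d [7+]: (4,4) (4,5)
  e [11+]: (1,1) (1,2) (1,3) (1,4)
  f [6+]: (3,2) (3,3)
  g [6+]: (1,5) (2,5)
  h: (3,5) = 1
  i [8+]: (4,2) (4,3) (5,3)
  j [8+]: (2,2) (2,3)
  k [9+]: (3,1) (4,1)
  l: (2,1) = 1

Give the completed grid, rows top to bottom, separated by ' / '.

3 2 5 1 4 / 1 5 3 4 2 / 5 4 2 3 1 / 4 3 1 2 5 / 2 1 4 5 3

L is a freebie, so (2,1) = 1.
H is a freebie, so (3,5) = 1.
Column 1 now contains 1, which forces (5,1) = 2.
2 is placed in row 5; hence (5,2) = 1.
In row 1, 4 can only go at (1,5), so (1,5) = 4.
Column 5 already has 4; hence (2,5) = 2.
In row 2, 4 can only go at (2,4), so (2,4) = 4.
Cage b needs two cells with sum 7, so (3,4) = 3.
4 is placed in column 4; hence (4,4) = 2.
Cage d's pair has sum 7, leaving (4,5) = 5.
Column 4 now contains 3, which forces (5,4) = 5.
Column 5 now contains 5, which forces (5,5) = 3.
5 is placed in column 4, which forces (1,4) = 1.
Cage k's pair has sum 9; hence (3,1) = 5.
Row 4 already has 5; hence (4,1) = 4.
The 3 cells of cage i must have sum 8, which forces (4,2) = 3.
2 is placed in row 4, which forces (4,3) = 1.
Row 5 already has 3, which forces (5,3) = 4.
Column 1 now contains 5; hence (1,1) = 3.
3 is placed in column 2; hence (2,2) = 5.
The two cells of cage j must have sum 8, so (2,3) = 3.
The two cells of cage f must have sum 6, leaving (3,2) = 4.
Column 3 already has 4, leaving (3,3) = 2.
5 is placed in column 2, leaving (1,2) = 2.
Column 3 now contains 2, leaving (1,3) = 5.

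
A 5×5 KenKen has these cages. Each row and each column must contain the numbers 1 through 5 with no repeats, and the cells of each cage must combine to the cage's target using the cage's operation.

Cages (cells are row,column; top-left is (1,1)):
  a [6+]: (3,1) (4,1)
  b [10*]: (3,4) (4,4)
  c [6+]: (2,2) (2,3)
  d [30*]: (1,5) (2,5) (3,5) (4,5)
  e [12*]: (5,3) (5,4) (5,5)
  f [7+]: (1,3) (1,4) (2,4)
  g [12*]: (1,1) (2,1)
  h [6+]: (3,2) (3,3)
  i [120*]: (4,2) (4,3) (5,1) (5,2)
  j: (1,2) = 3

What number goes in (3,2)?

Cage j is given; hence (1,2) = 3.
Row 1 already has 3, leaving (1,1) = 4.
Cage g's pair has product 12; hence (2,1) = 3.
Cage i needs product 120, so (4,3) = 3.
Cage d has product 30, leaving (3,5) = 3.
Cage e needs product 12; hence (5,4) = 3.
The only place for 4 in row 4 is (4,2).
In row 3, 4 can only go at (3,3), so (3,3) = 4.
The two cells of cage h must have sum 6, leaving (3,2) = 2.
2 is placed in row 3, so (3,4) = 5.
Column 4 already has 5, which forces (4,4) = 2.
2 is placed in column 2; hence (5,2) = 5.
Column 3 now contains 4, leaving (5,3) = 1.
Cage e has product 12, so (5,5) = 4.
1 is placed in column 3, so (1,3) = 2.
Column 4 now contains 2, leaving (1,4) = 1.
Row 1 now contains 1, leaving (1,5) = 5.
5 is placed in column 2, which forces (2,2) = 1.
1 is placed in column 3; hence (2,3) = 5.
The 3 cells of cage f must have sum 7, which forces (2,4) = 4.
1 is placed in row 2, so (2,5) = 2.
5 is placed in row 3, which forces (3,1) = 1.
Cage a needs two cells with sum 6; hence (4,1) = 5.
Column 5 already has 5, leaving (4,5) = 1.
Row 5 already has 5; hence (5,1) = 2.
Filled in: 4 3 2 1 5 / 3 1 5 4 2 / 1 2 4 5 3 / 5 4 3 2 1 / 2 5 1 3 4.

2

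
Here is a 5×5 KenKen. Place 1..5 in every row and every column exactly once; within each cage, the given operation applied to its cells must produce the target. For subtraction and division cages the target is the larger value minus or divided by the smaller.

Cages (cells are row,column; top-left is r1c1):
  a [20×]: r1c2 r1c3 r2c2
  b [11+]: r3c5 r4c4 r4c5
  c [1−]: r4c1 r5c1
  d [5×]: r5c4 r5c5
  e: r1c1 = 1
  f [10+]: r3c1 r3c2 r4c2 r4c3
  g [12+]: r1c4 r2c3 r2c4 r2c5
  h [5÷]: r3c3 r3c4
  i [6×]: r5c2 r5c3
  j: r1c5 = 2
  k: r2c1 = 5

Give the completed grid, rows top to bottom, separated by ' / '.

Cage e is given, leaving r1c1 = 1.
Cage j is given, which forces r1c5 = 2.
Cage k is given; hence r2c1 = 5.
Cage a needs product 20, so r2c2 = 1.
Cage g has sum 12, leaving r1c4 = 3.
In row 5, 4 can only go at r5c1, so r5c1 = 4.
Cage c needs two cells with difference 1, so r4c1 = 3.
Column 1 now contains 3, so r3c1 = 2.
Cage f needs sum 10, so r4c3 = 1.
1 is placed in column 3, which forces r3c3 = 5.
The two cells of cage h must have quotient 5, leaving r3c4 = 1.
Row 3 already has 5; hence r3c5 = 4.
Cage b needs sum 11, which forces r4c4 = 2.
Column 5 now contains 4, leaving r4c5 = 5.
Column 4 already has 1, leaving r5c4 = 5.
5 is placed in column 5, leaving r5c5 = 1.
Cage a has product 20, so r1c2 = 5.
Column 3 now contains 5; hence r1c3 = 4.
The 4 cells of cage g must have sum 12, which forces r2c3 = 2.
2 is placed in column 4; hence r2c4 = 4.
Column 5 now contains 4, so r2c5 = 3.
Row 3 already has 5, which forces r3c2 = 3.
Row 4 now contains 2, so r4c2 = 4.
Column 2 already has 3, which forces r5c2 = 2.
2 is placed in column 3, so r5c3 = 3.

1 5 4 3 2 / 5 1 2 4 3 / 2 3 5 1 4 / 3 4 1 2 5 / 4 2 3 5 1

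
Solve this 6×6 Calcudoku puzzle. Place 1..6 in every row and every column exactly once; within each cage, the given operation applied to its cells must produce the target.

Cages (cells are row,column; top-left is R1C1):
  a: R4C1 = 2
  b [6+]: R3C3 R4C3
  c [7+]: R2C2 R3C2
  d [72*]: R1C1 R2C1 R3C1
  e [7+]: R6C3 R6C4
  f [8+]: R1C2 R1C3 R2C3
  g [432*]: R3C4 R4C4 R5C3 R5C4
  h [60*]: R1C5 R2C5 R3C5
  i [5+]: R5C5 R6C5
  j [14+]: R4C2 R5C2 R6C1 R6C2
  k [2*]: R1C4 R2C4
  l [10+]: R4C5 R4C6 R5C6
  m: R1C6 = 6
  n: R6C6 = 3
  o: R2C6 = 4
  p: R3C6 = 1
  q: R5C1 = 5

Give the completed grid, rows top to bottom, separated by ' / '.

3 1 4 2 5 6 / 6 5 3 1 2 4 / 4 2 5 3 6 1 / 2 4 1 6 3 5 / 5 3 6 4 1 2 / 1 6 2 5 4 3

Cage m is a single given cell, so R1C6 = 6.
O is a freebie, leaving R2C6 = 4.
Cage p is given; hence R3C6 = 1.
A is a freebie; hence R4C1 = 2.
Cage q is a single given cell; hence R5C1 = 5.
Cage g needs product 432, so R5C3 = 6.
N is a freebie, which forces R6C6 = 3.
The 3 cells of cage l must have sum 10, which forces R4C5 = 3.
Column 6 already has 3, leaving R4C6 = 5.
Column 6 already has 3; hence R5C6 = 2.
Column 1 needs a 1, and only R6C1 is open for it.
Cage j needs sum 14, which forces R5C2 = 3.
3 is placed in row 5, so R5C4 = 4.
Cage i needs two cells with sum 5, leaving R5C5 = 1.
1 is placed in row 6, which forces R6C5 = 4.
The 4 cells of cage g must have product 432; hence R3C4 = 3.
Cage j has sum 14, so R4C2 = 4.
Row 4 already has 4, which forces R4C3 = 1.
Column 4 already has 4, leaving R4C4 = 6.
Row 6 now contains 4; hence R6C2 = 6.
The two cells of cage b must have sum 6, leaving R3C3 = 5.
5 is placed in column 3, so R6C3 = 2.
Row 6 already has 2, so R6C4 = 5.
Cage f needs sum 8, which forces R1C2 = 1.
Column 3 already has 2, so R1C3 = 4.
1 is placed in row 1; hence R1C4 = 2.
2 is placed in row 1, so R1C5 = 5.
The two cells of cage c must have sum 7; hence R2C2 = 5.
Column 3 already has 2, leaving R2C3 = 3.
Column 4 now contains 2, which forces R2C4 = 1.
Row 3 already has 5, which forces R3C2 = 2.
Row 3 now contains 2, leaving R3C5 = 6.
Row 1 now contains 4, so R1C1 = 3.
3 is placed in row 2; hence R2C1 = 6.
Column 5 now contains 6, which forces R2C5 = 2.
Row 3 already has 6, so R3C1 = 4.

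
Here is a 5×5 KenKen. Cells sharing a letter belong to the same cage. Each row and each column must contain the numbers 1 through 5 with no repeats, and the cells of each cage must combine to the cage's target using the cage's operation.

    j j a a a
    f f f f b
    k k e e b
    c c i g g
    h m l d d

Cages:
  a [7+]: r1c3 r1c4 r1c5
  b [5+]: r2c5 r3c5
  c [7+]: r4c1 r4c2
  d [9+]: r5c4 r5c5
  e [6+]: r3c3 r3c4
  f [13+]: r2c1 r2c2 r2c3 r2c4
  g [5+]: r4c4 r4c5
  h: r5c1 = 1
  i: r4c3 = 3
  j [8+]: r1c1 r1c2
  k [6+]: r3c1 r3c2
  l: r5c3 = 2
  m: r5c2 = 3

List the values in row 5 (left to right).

1 3 2 4 5

Cage i is a single given cell, leaving r4c3 = 3.
H is a freebie, so r5c1 = 1.
M is a freebie; hence r5c2 = 3.
Cage l is given, so r5c3 = 2.
Cage j needs two cells with sum 8, leaving r1c1 = 3.
Column 2 already has 3, so r1c2 = 5.
Column 2 now contains 5, which forces r4c2 = 2.
The 4 cells of cage f must have sum 13, leaving r2c4 = 3.
Row 4 now contains 2, so r4c1 = 5.
5 is placed in column 1, which forces r2c1 = 4.
Cage f needs sum 13, which forces r2c2 = 1.
The 4 cells of cage f must have sum 13, which forces r2c3 = 5.
Row 2 already has 1, which forces r2c5 = 2.
5 is placed in column 1, which forces r3c1 = 2.
The two cells of cage k must have sum 6, which forces r3c2 = 4.
4 is placed in row 3, which forces r3c3 = 1.
Row 3 already has 1; hence r3c4 = 5.
Row 3 already has 1, leaving r3c5 = 3.
Column 4 now contains 5, so r5c4 = 4.
4 is placed in row 5, so r5c5 = 5.
Column 3 already has 1, leaving r1c3 = 4.
Cage a has sum 7, leaving r1c4 = 2.
Cage a has sum 7; hence r1c5 = 1.
Column 4 now contains 4, which forces r4c4 = 1.
Cage g needs two cells with sum 5, which forces r4c5 = 4.
The full grid is 3 5 4 2 1 / 4 1 5 3 2 / 2 4 1 5 3 / 5 2 3 1 4 / 1 3 2 4 5.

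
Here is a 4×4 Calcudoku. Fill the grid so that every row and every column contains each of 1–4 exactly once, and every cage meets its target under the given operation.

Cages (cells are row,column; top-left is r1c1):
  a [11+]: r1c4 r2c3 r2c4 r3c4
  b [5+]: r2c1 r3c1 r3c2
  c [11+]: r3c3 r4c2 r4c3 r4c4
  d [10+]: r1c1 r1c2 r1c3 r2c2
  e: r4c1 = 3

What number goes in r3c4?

Cage e is a single given cell; hence r4c1 = 3.
The 3 cells of cage b must have sum 5; hence r2c1 = 2.
3 is placed in column 1, leaving r3c1 = 1.
Cage b needs sum 5, so r3c2 = 2.
Cage c has sum 11, so r3c3 = 4.
Row 3 now contains 4, so r3c4 = 3.
1 is placed in column 1; hence r1c1 = 4.
The 4 cells of cage d must have sum 10, leaving r1c3 = 2.
Row 1 already has 4; hence r1c4 = 1.
Column 3 already has 4, so r2c3 = 3.
1 is placed in column 4, leaving r2c4 = 4.
Column 3 now contains 2; hence r4c3 = 1.
Column 4 already has 4, leaving r4c4 = 2.
Row 1 now contains 1, leaving r1c2 = 3.
3 is placed in row 2, which forces r2c2 = 1.
Row 4 now contains 1, so r4c2 = 4.
The full grid is 4 3 2 1 / 2 1 3 4 / 1 2 4 3 / 3 4 1 2.

3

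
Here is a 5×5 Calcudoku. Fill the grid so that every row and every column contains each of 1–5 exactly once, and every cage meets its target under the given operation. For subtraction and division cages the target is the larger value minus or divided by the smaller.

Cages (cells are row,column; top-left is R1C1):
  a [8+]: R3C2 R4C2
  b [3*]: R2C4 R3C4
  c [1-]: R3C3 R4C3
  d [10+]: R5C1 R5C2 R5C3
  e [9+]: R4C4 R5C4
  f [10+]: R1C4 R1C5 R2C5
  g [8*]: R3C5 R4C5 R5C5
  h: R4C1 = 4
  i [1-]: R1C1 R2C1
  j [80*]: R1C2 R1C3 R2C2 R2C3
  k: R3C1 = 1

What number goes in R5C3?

Cage k is a single given cell; hence R3C1 = 1.
1 is placed in row 3, leaving R3C4 = 3.
H is a freebie; hence R4C1 = 4.
Row 4 already has 4, which forces R4C4 = 5.
Column 4 now contains 5, so R5C4 = 4.
Column 4 now contains 3; hence R2C4 = 1.
Row 3 now contains 3; hence R3C2 = 5.
Cage g has product 8; hence R3C5 = 4.
Row 4 already has 5, so R4C2 = 3.
3 is placed in row 4, leaving R4C3 = 1.
Row 4 now contains 1, leaving R4C5 = 2.
Column 2 already has 3; hence R5C2 = 2.
2 is placed in column 5, leaving R5C5 = 1.
The 4 cells of cage j must have product 80, which forces R1C2 = 1.
The 4 cells of cage j must have product 80, leaving R1C3 = 4.
1 is placed in column 4, which forces R1C4 = 2.
Column 2 now contains 2; hence R2C2 = 4.
Cage j needs product 80, which forces R2C3 = 5.
Row 2 now contains 5, so R2C5 = 3.
Row 3 now contains 4, leaving R3C3 = 2.
Column 3 now contains 5, leaving R5C3 = 3.
Row 1 already has 2; hence R1C1 = 3.
3 is placed in column 5, so R1C5 = 5.
Row 2 now contains 3; hence R2C1 = 2.
Row 5 already has 3; hence R5C1 = 5.
The full grid is 3 1 4 2 5 / 2 4 5 1 3 / 1 5 2 3 4 / 4 3 1 5 2 / 5 2 3 4 1.

3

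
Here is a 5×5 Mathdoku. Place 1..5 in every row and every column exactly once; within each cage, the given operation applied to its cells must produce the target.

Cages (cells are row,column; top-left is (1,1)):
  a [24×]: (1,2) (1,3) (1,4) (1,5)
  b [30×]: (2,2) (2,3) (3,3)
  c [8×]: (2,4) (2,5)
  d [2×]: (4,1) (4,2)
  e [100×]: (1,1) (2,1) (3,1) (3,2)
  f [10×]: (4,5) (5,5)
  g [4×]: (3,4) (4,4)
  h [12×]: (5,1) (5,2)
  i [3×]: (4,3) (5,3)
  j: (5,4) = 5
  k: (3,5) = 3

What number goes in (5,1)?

The 4 cells of cage e must have product 100, leaving (3,2) = 5.
Cage k is given, which forces (3,5) = 3.
Cage j is a single given cell, so (5,4) = 5.
Row 5 now contains 5, which forces (5,5) = 2.
Cage b needs product 30, so (2,2) = 3.
Cage b needs product 30; hence (2,3) = 5.
Cage c's pair has product 8, so (2,4) = 2.
Column 5 now contains 2, leaving (2,5) = 4.
3 is placed in row 3, which forces (3,3) = 2.
Column 5 now contains 2, so (4,5) = 5.
Column 2 now contains 3, leaving (5,2) = 4.
Cage e has product 100, so (1,1) = 5.
Cage a needs product 24, leaving (1,2) = 2.
4 is placed in column 5, which forces (1,5) = 1.
4 is placed in row 2, which forces (2,1) = 1.
The 4 cells of cage e must have product 100; hence (3,1) = 4.
4 is placed in row 3, leaving (3,4) = 1.
1 is placed in column 1, so (4,1) = 2.
2 is placed in column 2, so (4,2) = 1.
Row 4 already has 1, leaving (4,3) = 3.
Column 4 now contains 1, which forces (4,4) = 4.
Row 5 already has 4, leaving (5,1) = 3.
Column 3 already has 3, which forces (5,3) = 1.
Column 3 already has 3, which forces (1,3) = 4.
Column 4 already has 4; hence (1,4) = 3.
Filled in: 5 2 4 3 1 / 1 3 5 2 4 / 4 5 2 1 3 / 2 1 3 4 5 / 3 4 1 5 2.

3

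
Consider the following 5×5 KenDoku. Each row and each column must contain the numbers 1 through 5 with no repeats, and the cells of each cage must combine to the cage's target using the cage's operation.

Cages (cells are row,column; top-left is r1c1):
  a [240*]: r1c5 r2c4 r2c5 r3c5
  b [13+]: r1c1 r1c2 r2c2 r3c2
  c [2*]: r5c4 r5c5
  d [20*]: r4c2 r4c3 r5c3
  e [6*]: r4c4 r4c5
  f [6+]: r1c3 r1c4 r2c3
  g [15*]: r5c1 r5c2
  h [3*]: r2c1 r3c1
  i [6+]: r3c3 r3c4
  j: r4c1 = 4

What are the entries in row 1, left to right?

2 4 3 1 5

The 4 cells of cage a must have product 240, which forces r2c4 = 4.
Cage j is given, leaving r4c1 = 4.
In row 5, 4 can only go at r5c3, so r5c3 = 4.
Row 3 needs a 2, and only r3c2 is open for it.
Row 2 needs a 2, and only r2c3 is open for it.
Row 1 needs a 2, and only r1c1 is open for it.
Cage b needs sum 13, so r1c2 = 4.
Cage b has sum 13; hence r2c2 = 5.
Row 2 already has 5, which forces r2c5 = 3.
Column 2 already has 5; hence r4c2 = 1.
1 is placed in row 4; hence r4c3 = 5.
Column 5 now contains 3; hence r4c5 = 2.
Column 2 already has 5, so r5c2 = 3.
Column 5 now contains 2, leaving r5c5 = 1.
Column 5 now contains 3, which forces r1c5 = 5.
3 is placed in row 2; hence r2c1 = 1.
Cage h needs two cells with product 3, leaving r3c1 = 3.
5 is placed in column 3, which forces r3c3 = 1.
The two cells of cage i must have sum 6; hence r3c4 = 5.
Cage a needs product 240, which forces r3c5 = 4.
Row 4 now contains 2; hence r4c4 = 3.
3 is placed in row 5, so r5c1 = 5.
Row 5 already has 1, so r5c4 = 2.
Column 3 already has 1, so r1c3 = 3.
3 is placed in column 4, which forces r1c4 = 1.
The full grid is 2 4 3 1 5 / 1 5 2 4 3 / 3 2 1 5 4 / 4 1 5 3 2 / 5 3 4 2 1.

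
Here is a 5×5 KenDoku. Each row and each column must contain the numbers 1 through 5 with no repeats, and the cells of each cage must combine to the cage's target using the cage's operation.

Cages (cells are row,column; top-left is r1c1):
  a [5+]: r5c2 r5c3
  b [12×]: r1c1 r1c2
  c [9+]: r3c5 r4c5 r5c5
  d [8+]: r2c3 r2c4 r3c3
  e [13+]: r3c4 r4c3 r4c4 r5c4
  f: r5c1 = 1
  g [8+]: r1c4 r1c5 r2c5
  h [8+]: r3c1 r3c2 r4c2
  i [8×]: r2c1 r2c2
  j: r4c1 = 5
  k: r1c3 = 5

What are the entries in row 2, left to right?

Cage k is given; hence r1c3 = 5.
Cage j is a single given cell, so r4c1 = 5.
F is a freebie, leaving r5c1 = 1.
Column 2 needs a 5, and only r3c2 is open for it.
The 3 cells of cage h must have sum 8, leaving r3c1 = 2.
The 3 cells of cage h must have sum 8; hence r4c2 = 1.
2 is placed in column 1, so r2c1 = 4.
Cage i needs two cells with product 8, leaving r2c2 = 2.
Column 2 now contains 2, so r5c2 = 3.
Row 5 now contains 3; hence r5c3 = 2.
Column 1 now contains 4, so r1c1 = 3.
Column 2 now contains 3; hence r1c2 = 4.
Cage d needs sum 8, which forces r3c3 = 4.
Column 3 already has 4, so r4c3 = 3.
Row 4 now contains 3, so r4c5 = 2.
Cage g has sum 8, which forces r1c4 = 2.
Column 5 already has 2, so r1c5 = 1.
3 is placed in column 3, which forces r2c3 = 1.
The 3 cells of cage d must have sum 8, which forces r2c4 = 3.
Cage g needs sum 8, which forces r2c5 = 5.
Cage e needs sum 13; hence r3c4 = 1.
Cage c has sum 9; hence r3c5 = 3.
2 is placed in row 4, which forces r4c4 = 4.
Cage e has sum 13, so r5c4 = 5.
Cage c has sum 9, which forces r5c5 = 4.
The full grid is 3 4 5 2 1 / 4 2 1 3 5 / 2 5 4 1 3 / 5 1 3 4 2 / 1 3 2 5 4.

4 2 1 3 5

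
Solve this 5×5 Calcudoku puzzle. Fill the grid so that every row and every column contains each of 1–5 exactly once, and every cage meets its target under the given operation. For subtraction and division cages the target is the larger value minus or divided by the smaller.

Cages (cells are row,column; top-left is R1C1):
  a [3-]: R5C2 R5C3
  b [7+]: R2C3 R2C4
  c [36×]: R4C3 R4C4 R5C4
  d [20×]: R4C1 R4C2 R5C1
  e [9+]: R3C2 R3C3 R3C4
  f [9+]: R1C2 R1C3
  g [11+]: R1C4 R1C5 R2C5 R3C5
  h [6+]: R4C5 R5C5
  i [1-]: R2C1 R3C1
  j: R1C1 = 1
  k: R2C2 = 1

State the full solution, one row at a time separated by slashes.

1 5 4 2 3 / 3 1 2 5 4 / 4 3 5 1 2 / 5 2 3 4 1 / 2 4 1 3 5

Cage j is given, so R1C1 = 1.
K is a freebie, so R2C2 = 1.
The 3 cells of cage c must have product 36, which forces R4C3 = 3.
Cage c needs product 36, so R4C4 = 4.
Cage c has product 36, so R5C4 = 3.
Cage e has sum 9, leaving R3C2 = 3.
4 is placed in row 4, leaving R4C1 = 5.
Cage d has product 20; hence R4C2 = 2.
Row 4 now contains 2, leaving R4C5 = 1.
The 3 cells of cage d must have product 20, leaving R5C1 = 2.
Cage g needs sum 11, leaving R1C4 = 2.
Cage i needs two cells with difference 1, which forces R2C1 = 3.
2 is placed in column 4, so R2C4 = 5.
Column 1 now contains 2, leaving R3C1 = 4.
Column 4 now contains 5, leaving R3C4 = 1.
Row 3 now contains 4, so R3C5 = 2.
Cage a's pair has difference 3, which forces R5C2 = 4.
The two cells of cage a must have difference 3, leaving R5C3 = 1.
Cage h needs two cells with sum 6, leaving R5C5 = 5.
Column 2 now contains 4, which forces R1C2 = 5.
The two cells of cage f must have sum 9, so R1C3 = 4.
The 4 cells of cage g must have sum 11, leaving R1C5 = 3.
Row 2 already has 5, which forces R2C3 = 2.
Column 5 already has 2, which forces R2C5 = 4.
1 is placed in row 3; hence R3C3 = 5.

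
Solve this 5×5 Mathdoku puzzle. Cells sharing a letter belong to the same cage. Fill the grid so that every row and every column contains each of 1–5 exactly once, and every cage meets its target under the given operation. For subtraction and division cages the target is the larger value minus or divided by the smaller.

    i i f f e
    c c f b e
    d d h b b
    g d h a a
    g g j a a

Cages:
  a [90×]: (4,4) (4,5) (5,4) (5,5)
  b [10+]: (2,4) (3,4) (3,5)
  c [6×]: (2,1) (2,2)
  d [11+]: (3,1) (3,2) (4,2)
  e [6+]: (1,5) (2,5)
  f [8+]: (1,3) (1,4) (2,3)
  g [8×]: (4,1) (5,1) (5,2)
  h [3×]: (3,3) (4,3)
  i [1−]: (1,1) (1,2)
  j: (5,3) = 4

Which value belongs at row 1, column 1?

3

Cage j is a single given cell, leaving (5,3) = 4.
The 3 cells of cage g must have product 8, leaving (4,1) = 4.
Row 4 needs a 1, and only (4,3) is open for it.
Column 3 already has 1, leaving (3,3) = 3.
Cage f has sum 8, so (1,4) = 1.
In row 2, 1 can only go at (2,5), so (2,5) = 1.
Cage e needs two cells with sum 6, leaving (1,5) = 5.
5 is placed in row 1, leaving (1,3) = 2.
Cage f needs sum 8, which forces (2,3) = 5.
Row 1 already has 2, leaving (1,1) = 3.
The two cells of cage i must have difference 1, which forces (1,2) = 4.
3 is placed in column 1; hence (2,1) = 2.
Row 2 now contains 2, so (2,2) = 3.
Row 2 already has 3, so (2,4) = 4.
Column 1 now contains 2; hence (3,1) = 5.
Column 2 now contains 4; hence (3,2) = 1.
Row 3 now contains 5, so (3,4) = 2.
2 is placed in row 3, leaving (3,5) = 4.
Column 1 now contains 2, which forces (5,1) = 1.
Column 2 already has 1; hence (5,2) = 2.
2 is placed in row 5, so (5,5) = 3.
Column 2 now contains 2, leaving (4,2) = 5.
Cage a has product 90, which forces (4,4) = 3.
3 is placed in column 5, leaving (4,5) = 2.
3 is placed in row 5, so (5,4) = 5.
Filled in: 3 4 2 1 5 / 2 3 5 4 1 / 5 1 3 2 4 / 4 5 1 3 2 / 1 2 4 5 3.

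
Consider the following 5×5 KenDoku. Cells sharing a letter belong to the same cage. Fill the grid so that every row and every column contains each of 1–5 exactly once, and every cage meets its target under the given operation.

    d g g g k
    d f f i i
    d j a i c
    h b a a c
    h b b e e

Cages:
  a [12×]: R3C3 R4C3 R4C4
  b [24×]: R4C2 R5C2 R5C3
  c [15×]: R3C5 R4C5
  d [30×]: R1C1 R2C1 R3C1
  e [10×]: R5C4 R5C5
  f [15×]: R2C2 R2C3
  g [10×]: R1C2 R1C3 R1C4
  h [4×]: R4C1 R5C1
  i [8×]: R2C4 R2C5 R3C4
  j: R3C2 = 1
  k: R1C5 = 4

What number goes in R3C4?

2

Cage k is given, so R1C5 = 4.
Cage j is given, which forces R3C2 = 1.
Row 1 needs a 3, and only R1C1 is open for it.
Row 2 needs a 4, and only R2C4 is open for it.
Cage i needs product 8, which forces R2C5 = 1.
Column 4 already has 4, which forces R3C4 = 2.
2 is placed in column 4, so R5C4 = 5.
5 is placed in row 5; hence R5C5 = 2.
5 is placed in column 4, leaving R1C4 = 1.
Cage d has product 30, so R2C1 = 2.
Row 3 already has 2, which forces R3C1 = 5.
5 is placed in row 3, leaving R3C5 = 3.
Cage b has product 24; hence R4C2 = 2.
Column 4 now contains 1, leaving R4C4 = 3.
3 is placed in column 5, so R4C5 = 5.
Column 2 already has 2; hence R1C2 = 5.
Cage g has product 10, which forces R1C3 = 2.
Column 2 now contains 5, which forces R2C2 = 3.
Row 2 now contains 3, so R2C3 = 5.
Row 3 already has 3, so R3C3 = 4.
Cage a has product 12, leaving R4C3 = 1.
Column 2 already has 3; hence R5C2 = 4.
Column 3 now contains 4, leaving R5C3 = 3.
Row 4 already has 1, which forces R4C1 = 4.
4 is placed in row 5, so R5C1 = 1.
The full grid is 3 5 2 1 4 / 2 3 5 4 1 / 5 1 4 2 3 / 4 2 1 3 5 / 1 4 3 5 2.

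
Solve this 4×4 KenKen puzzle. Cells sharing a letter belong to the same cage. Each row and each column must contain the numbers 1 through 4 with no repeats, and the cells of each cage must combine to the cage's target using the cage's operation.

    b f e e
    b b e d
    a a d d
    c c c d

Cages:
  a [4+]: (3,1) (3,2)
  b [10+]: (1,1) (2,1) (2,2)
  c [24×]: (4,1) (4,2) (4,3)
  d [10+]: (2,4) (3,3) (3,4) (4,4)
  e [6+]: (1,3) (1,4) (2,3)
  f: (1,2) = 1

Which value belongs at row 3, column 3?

2

Cage f is given, which forces (1,2) = 1.
1 is placed in column 2; hence (3,2) = 3.
Cage b has sum 10, so (1,1) = 4.
The 3 cells of cage b must have sum 10, which forces (2,1) = 2.
Column 2 now contains 3; hence (2,2) = 4.
Cage e needs sum 6, so (2,3) = 1.
Row 2 already has 1, leaving (2,4) = 3.
Row 3 already has 3; hence (3,1) = 1.
Column 1 already has 2; hence (4,1) = 3.
4 is placed in column 2; hence (4,2) = 2.
Row 4 already has 2, leaving (4,3) = 4.
Row 4 already has 4, leaving (4,4) = 1.
The 3 cells of cage e must have sum 6, which forces (1,3) = 3.
Column 4 now contains 3; hence (1,4) = 2.
Column 3 now contains 4, leaving (3,3) = 2.
Cage d has sum 10, which forces (3,4) = 4.
The full grid is 4 1 3 2 / 2 4 1 3 / 1 3 2 4 / 3 2 4 1.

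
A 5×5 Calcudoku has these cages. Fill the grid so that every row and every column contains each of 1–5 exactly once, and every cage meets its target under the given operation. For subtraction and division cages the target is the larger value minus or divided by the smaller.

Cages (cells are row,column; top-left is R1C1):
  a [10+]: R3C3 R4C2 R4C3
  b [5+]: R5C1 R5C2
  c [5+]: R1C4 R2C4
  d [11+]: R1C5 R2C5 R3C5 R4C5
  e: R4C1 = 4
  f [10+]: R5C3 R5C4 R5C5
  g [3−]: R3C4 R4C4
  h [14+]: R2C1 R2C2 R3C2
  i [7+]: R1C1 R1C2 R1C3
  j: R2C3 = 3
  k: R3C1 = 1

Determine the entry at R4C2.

3

Cage h needs sum 14, leaving R2C1 = 5.
Cage h needs sum 14; hence R2C2 = 4.
Cage j is a single given cell, which forces R2C3 = 3.
Cage k is a single given cell; hence R3C1 = 1.
Cage h needs sum 14, so R3C2 = 5.
Cage e is a single given cell; hence R4C1 = 4.
4 is placed in column 1, leaving R1C1 = 2.
The 3 cells of cage i must have sum 7; hence R1C2 = 1.
The 3 cells of cage i must have sum 7; hence R1C3 = 4.
Row 1 already has 4, leaving R1C4 = 3.
3 is placed in row 1, which forces R1C5 = 5.
Column 3 now contains 4, so R3C3 = 2.
Row 3 already has 2, so R3C4 = 4.
Row 3 already has 2, so R3C5 = 3.
1 is placed in column 2; hence R4C2 = 3.
Cage a has sum 10, so R4C3 = 5.
5 is placed in row 4, which forces R4C4 = 1.
1 is placed in row 4, which forces R4C5 = 2.
Column 1 now contains 2; hence R5C1 = 3.
Column 2 already has 3, so R5C2 = 2.
Column 3 already has 5; hence R5C3 = 1.
Row 5 now contains 2; hence R5C4 = 5.
1 is placed in row 5, so R5C5 = 4.
1 is placed in column 4; hence R2C4 = 2.
2 is placed in column 5, so R2C5 = 1.
The full grid is 2 1 4 3 5 / 5 4 3 2 1 / 1 5 2 4 3 / 4 3 5 1 2 / 3 2 1 5 4.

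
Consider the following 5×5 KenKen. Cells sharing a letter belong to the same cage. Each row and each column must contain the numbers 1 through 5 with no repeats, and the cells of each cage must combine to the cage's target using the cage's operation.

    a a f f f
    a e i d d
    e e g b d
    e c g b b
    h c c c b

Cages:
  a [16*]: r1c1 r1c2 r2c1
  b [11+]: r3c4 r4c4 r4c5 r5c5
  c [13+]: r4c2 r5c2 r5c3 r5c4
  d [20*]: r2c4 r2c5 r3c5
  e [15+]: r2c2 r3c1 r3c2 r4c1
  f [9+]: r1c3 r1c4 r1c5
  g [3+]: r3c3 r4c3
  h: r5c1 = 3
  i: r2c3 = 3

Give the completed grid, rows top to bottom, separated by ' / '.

Cage i is a single given cell, which forces r2c3 = 3.
H is a freebie, which forces r5c1 = 3.
Row 1 needs a 5, and only r1c3 is open for it.
Column 3 already has 5, which forces r5c3 = 4.
In row 1, 2 can only go at r1c2, so r1c2 = 2.
The 3 cells of cage a must have product 16, leaving r1c1 = 4.
Cage a has product 16, leaving r2c1 = 2.
Column 2 already has 2, leaving r4c2 = 3.
In row 3, 2 can only go at r3c3, so r3c3 = 2.
Column 3 now contains 2, so r4c3 = 1.
The 4 cells of cage e must have sum 15, so r3c1 = 1.
Row 4 now contains 1, which forces r4c1 = 5.
Cage b needs sum 11, leaving r4c4 = 2.
The 4 cells of cage b must have sum 11, which forces r4c5 = 4.
Cage d needs product 20, so r2c4 = 4.
Cage d has product 20, leaving r2c5 = 1.
Column 4 already has 4, so r3c4 = 3.
Column 5 now contains 4; hence r3c5 = 5.
1 is placed in column 5, so r5c5 = 2.
Column 4 now contains 3, leaving r1c4 = 1.
1 is placed in column 5, which forces r1c5 = 3.
4 is placed in row 2, which forces r2c2 = 5.
Row 3 now contains 5, leaving r3c2 = 4.
Column 2 now contains 5, leaving r5c2 = 1.
Column 4 now contains 1, which forces r5c4 = 5.

4 2 5 1 3 / 2 5 3 4 1 / 1 4 2 3 5 / 5 3 1 2 4 / 3 1 4 5 2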